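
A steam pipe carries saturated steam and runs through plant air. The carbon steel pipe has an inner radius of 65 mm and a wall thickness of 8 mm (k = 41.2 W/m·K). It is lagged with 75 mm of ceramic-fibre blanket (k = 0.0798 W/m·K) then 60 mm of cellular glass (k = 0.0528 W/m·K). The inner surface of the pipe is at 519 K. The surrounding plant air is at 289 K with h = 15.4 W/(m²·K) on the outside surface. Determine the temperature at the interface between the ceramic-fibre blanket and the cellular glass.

Radial resistances (cylindrical: R_cond = ln(r_o/r_i)/(2πkL), R_conv = 1/(h·2πrL)):
R_carbon steel pipe wall = ln(73/65)/(2π×41.2×1) = 4.484×10^-4 K/W
R_ceramic-fibre blanket = ln(148/73)/(2π×0.0798×1) = 1.41 K/W
R_cellular glass = ln(208/148)/(2π×0.0528×1) = 1.026 K/W
R_outer film = 1/(h_o·2πr_oL) = 1/(15.4×2π×0.208×1) = 0.04969 K/W
R_total = 2.486 K/W
Q = ΔT/R_total = 230/2.486
Q = 92.5 W/m
T_interface = T_inner − Q·ΣR(inner→interface) = 519 − 92.5×1.41

T ≈ 389 K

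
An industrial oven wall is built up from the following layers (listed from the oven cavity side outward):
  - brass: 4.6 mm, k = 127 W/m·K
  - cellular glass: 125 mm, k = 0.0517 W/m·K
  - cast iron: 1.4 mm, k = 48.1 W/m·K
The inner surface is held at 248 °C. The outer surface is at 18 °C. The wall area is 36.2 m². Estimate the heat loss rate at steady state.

Using the resistance-network approach (series):
R_brass = L/(kA) = 0.0046/(127×36.2) = 1.001×10^-6 K/W
R_cellular glass = L/(kA) = 0.125/(0.0517×36.2) = 0.06679 K/W
R_cast iron = L/(kA) = 0.0014/(48.1×36.2) = 8.04×10^-7 K/W
R_total = 0.06679 K/W
Q = ΔT / R_total = 230 / 0.06679

Q ≈ 3440 W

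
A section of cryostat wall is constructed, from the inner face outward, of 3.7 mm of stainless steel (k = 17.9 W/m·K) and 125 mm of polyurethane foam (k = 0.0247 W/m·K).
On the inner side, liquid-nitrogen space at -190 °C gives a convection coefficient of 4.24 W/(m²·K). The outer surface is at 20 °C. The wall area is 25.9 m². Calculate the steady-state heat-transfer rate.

Series thermal resistances:
R_inner film = 1/(h_i·A) = 1/(4.24×25.9) = 0.009106 K/W
R_stainless steel = L/(kA) = 0.0037/(17.9×25.9) = 7.981×10^-6 K/W
R_polyurethane foam = L/(kA) = 0.125/(0.0247×25.9) = 0.1954 K/W
R_total = 0.2045 K/W
Q = ΔT / R_total = 210 / 0.2045

Q ≈ 1030 W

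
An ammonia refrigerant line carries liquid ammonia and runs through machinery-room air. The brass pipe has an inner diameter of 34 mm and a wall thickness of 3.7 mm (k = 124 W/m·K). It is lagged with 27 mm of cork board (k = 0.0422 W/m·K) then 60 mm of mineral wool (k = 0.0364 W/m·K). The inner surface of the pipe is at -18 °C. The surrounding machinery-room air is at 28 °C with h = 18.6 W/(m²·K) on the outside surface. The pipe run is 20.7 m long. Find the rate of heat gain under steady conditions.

For a radial system each layer contributes R = ln(r_out/r_in)/(2πkL); films add R = 1/(hA).
R_brass pipe wall = ln(20.7/17)/(2π×124×20.7) = 1.221×10^-5 K/W
R_cork board = ln(47.7/20.7)/(2π×0.0422×20.7) = 0.1521 K/W
R_mineral wool = ln(107.7/47.7)/(2π×0.0364×20.7) = 0.172 K/W
R_outer film = 1/(h_o·2πr_oL) = 1/(18.6×2π×0.1077×20.7) = 0.003838 K/W
R_total = 0.328 K/W
Q = ΔT/R_total = 46/0.328

Q ≈ 140 W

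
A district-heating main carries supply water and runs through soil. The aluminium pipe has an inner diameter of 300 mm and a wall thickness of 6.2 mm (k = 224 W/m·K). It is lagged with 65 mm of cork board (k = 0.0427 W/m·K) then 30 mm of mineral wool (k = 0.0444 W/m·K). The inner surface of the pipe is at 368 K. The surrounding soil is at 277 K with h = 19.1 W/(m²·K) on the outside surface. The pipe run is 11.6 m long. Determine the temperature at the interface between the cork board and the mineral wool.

For a radial system each layer contributes R = ln(r_out/r_in)/(2πkL); films add R = 1/(hA).
R_aluminium pipe wall = ln(156.2/150)/(2π×224×11.6) = 2.481×10^-6 K/W
R_cork board = ln(221.2/156.2)/(2π×0.0427×11.6) = 0.1118 K/W
R_mineral wool = ln(251.2/221.2)/(2π×0.0444×11.6) = 0.0393 K/W
R_outer film = 1/(h_o·2πr_oL) = 1/(19.1×2π×0.2512×11.6) = 0.00286 K/W
R_total = 0.154 K/W
Q = ΔT/R_total = 91/0.154
Q = 591 W
T_interface = T_inner − Q·ΣR(inner→interface) = 368 − 591×0.1118

T ≈ 302 K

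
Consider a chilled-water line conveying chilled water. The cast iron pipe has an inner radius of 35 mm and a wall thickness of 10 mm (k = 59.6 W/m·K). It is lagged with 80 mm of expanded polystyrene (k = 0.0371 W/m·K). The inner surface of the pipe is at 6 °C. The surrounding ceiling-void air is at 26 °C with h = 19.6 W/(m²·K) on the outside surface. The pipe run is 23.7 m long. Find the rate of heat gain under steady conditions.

Q ≈ 107 W

Radial resistances (cylindrical: R_cond = ln(r_o/r_i)/(2πkL), R_conv = 1/(h·2πrL)):
R_cast iron pipe wall = ln(45/35)/(2π×59.6×23.7) = 2.832×10^-5 K/W
R_expanded polystyrene = ln(125/45)/(2π×0.0371×23.7) = 0.1849 K/W
R_outer film = 1/(h_o·2πr_oL) = 1/(19.6×2π×0.125×23.7) = 0.002741 K/W
R_total = 0.1877 K/W
Q = ΔT/R_total = 20/0.1877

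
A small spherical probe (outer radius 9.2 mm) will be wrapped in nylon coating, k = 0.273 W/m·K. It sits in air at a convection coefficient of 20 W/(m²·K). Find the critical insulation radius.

r_cr ≈ 27.3 mm

For a sphere r_cr = 2k/h = 2×0.273/20
r_cr = 27.3 mm; since the bare radius (9.2 mm) is below r_cr, adding a thin layer of insulation will *increase* heat loss.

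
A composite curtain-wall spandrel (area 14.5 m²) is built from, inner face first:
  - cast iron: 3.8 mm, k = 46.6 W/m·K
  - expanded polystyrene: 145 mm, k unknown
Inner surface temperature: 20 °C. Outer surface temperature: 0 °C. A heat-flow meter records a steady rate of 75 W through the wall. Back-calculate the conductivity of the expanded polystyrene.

k ≈ 0.0375 W/(m·K)

Thermal resistances in series:
R_cast iron = L/(kA) = 0.0038/(46.6×14.5) = 5.624×10^-6 K/W
Sum of known resistances R_other = 5.624×10^-6 K/W
Total R = ΔT/Q = 20/75 = 0.2667 K/W
R_expanded polystyrene = R_total − R_other = 0.2667 K/W
k = L/(R·A) = 0.145/(0.2667×14.5)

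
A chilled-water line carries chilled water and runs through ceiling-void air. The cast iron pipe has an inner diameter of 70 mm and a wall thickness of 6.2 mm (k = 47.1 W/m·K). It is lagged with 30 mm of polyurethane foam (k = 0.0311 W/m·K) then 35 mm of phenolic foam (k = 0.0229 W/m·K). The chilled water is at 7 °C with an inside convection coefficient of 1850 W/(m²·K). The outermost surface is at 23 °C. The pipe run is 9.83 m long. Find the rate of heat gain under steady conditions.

Q ≈ 28.2 W

Radial resistances (cylindrical: R_cond = ln(r_o/r_i)/(2πkL), R_conv = 1/(h·2πrL)):
R_inner film = 1/(h_i·2πr₁L) = 1/(1850×2π×0.035×9.83) = 2.5×10^-4 K/W
R_cast iron pipe wall = ln(41.2/35)/(2π×47.1×9.83) = 5.606×10^-5 K/W
R_polyurethane foam = ln(71.2/41.2)/(2π×0.0311×9.83) = 0.2848 K/W
R_phenolic foam = ln(106.2/71.2)/(2π×0.0229×9.83) = 0.2827 K/W
R_total = 0.5678 K/W
Q = ΔT/R_total = 16/0.5678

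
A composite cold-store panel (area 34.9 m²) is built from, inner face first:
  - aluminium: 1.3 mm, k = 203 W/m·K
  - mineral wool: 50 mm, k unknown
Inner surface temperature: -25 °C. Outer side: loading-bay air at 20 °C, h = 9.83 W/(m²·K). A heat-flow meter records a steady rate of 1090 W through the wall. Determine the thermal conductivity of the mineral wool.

k ≈ 0.0373 W/(m·K)

Series thermal resistances:
R_aluminium = L/(kA) = 0.0013/(203×34.9) = 1.835×10^-7 K/W
R_outer film = 1/(h_o·A) = 1/(9.83×34.9) = 0.002915 K/W
Sum of known resistances R_other = 0.002915 K/W
Total R = ΔT/Q = 45/1090 = 0.04128 K/W
R_mineral wool = R_total − R_other = 0.03837 K/W
k = L/(R·A) = 0.05/(0.03837×34.9)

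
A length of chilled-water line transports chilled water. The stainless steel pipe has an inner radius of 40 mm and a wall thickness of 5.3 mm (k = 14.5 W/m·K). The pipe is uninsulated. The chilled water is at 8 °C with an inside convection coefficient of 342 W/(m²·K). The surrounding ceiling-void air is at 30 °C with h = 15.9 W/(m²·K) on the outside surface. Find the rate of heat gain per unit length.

q′ ≈ 94 W/m

For a radial system each layer contributes R = ln(r_out/r_in)/(2πkL); films add R = 1/(hA).
R_inner film = 1/(h_i·2πr₁L) = 1/(342×2π×0.04×1) = 0.01163 K/W
R_stainless steel pipe wall = ln(45.3/40)/(2π×14.5×1) = 0.001366 K/W
R_outer film = 1/(h_o·2πr_oL) = 1/(15.9×2π×0.0453×1) = 0.221 K/W
R_total = 0.234 K/W
Q = ΔT/R_total = 22/0.234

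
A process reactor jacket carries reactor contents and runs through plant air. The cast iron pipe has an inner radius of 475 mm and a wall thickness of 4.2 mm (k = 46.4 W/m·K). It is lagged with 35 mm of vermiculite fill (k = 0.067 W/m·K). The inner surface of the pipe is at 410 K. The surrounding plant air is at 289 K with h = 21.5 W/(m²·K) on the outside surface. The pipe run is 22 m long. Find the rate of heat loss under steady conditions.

Q ≈ 14600 W

Cylindrical conduction, so R = ln(r₂/r₁)/(2πkL) per layer, in series:
R_cast iron pipe wall = ln(479.2/475)/(2π×46.4×22) = 1.373×10^-6 K/W
R_vermiculite fill = ln(514.2/479.2)/(2π×0.067×22) = 0.007612 K/W
R_outer film = 1/(h_o·2πr_oL) = 1/(21.5×2π×0.5142×22) = 6.544×10^-4 K/W
R_total = 0.008267 K/W
Q = ΔT/R_total = 121/0.008267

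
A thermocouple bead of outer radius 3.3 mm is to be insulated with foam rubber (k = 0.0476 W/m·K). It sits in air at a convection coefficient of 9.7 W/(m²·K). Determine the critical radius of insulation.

r_cr ≈ 9.81 mm

For a sphere r_cr = 2k/h = 2×0.0476/9.7
r_cr = 9.81 mm; since the bare radius (3.3 mm) is below r_cr, adding a thin layer of insulation will *increase* heat loss.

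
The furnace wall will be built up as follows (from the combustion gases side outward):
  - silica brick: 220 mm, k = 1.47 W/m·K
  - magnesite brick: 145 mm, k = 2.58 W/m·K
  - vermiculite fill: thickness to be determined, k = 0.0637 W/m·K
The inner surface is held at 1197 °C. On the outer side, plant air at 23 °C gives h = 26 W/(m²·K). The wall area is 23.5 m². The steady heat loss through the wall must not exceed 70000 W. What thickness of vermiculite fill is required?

L ≈ 9.54 mm

Thermal resistances in series:
R_silica brick = L/(kA) = 0.22/(1.47×23.5) = 0.006369 K/W
R_magnesite brick = L/(kA) = 0.145/(2.58×23.5) = 0.002392 K/W
R_outer film = 1/(h_o·A) = 1/(26×23.5) = 0.001637 K/W
Sum of the known resistances R_other = 0.0104 K/W
Required total resistance R_tot = ΔT/Q_allow = 1174/70000 = 0.01677 K/W
R_vermiculite fill = R_tot − R_other = 0.006375 K/W
L = R·k·A = 0.006375×0.0637×23.5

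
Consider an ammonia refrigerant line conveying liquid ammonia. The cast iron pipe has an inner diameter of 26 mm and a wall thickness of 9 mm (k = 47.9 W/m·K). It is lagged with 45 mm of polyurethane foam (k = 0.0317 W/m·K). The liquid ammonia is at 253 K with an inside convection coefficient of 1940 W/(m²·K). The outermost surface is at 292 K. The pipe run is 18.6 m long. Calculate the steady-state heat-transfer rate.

Radial resistances (cylindrical: R_cond = ln(r_o/r_i)/(2πkL), R_conv = 1/(h·2πrL)):
R_inner film = 1/(h_i·2πr₁L) = 1/(1940×2π×0.013×18.6) = 3.393×10^-4 K/W
R_cast iron pipe wall = ln(22/13)/(2π×47.9×18.6) = 9.398×10^-5 K/W
R_polyurethane foam = ln(67/22)/(2π×0.0317×18.6) = 0.3006 K/W
R_total = 0.301 K/W
Q = ΔT/R_total = 39/0.301

Q ≈ 130 W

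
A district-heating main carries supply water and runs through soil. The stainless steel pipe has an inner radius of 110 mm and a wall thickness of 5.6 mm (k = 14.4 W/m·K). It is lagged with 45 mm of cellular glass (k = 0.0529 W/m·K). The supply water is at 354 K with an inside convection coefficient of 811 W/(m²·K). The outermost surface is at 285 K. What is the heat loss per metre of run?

Treating each annulus and film as a series resistance:
R_inner film = 1/(h_i·2πr₁L) = 1/(811×2π×0.11×1) = 0.001784 K/W
R_stainless steel pipe wall = ln(115.6/110)/(2π×14.4×1) = 5.488×10^-4 K/W
R_cellular glass = ln(160.6/115.6)/(2π×0.0529×1) = 0.9892 K/W
R_total = 0.9915 K/W
Q = ΔT/R_total = 69/0.9915

q′ ≈ 69.6 W/m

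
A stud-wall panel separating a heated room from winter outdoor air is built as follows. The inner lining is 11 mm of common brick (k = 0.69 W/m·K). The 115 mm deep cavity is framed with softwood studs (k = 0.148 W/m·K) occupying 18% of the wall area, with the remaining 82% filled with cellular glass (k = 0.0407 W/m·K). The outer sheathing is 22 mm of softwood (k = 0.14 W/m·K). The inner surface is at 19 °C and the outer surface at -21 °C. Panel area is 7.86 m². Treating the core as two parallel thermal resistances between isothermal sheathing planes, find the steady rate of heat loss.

Sheathing layers in series; stud and cavity paths in parallel between them.
R_inner = 0.011/(0.69×7.86) = 0.002028 K/W
R_stud  = 0.115/(0.148×0.18×7.86) = 0.5492 K/W
R_cav   = 0.115/(0.0407×0.82×7.86) = 0.4384 K/W
1/R_core = 1/R_stud + 1/R_cav → R_core = 0.2438 K/W
R_outer = 0.022/(0.14×7.86) = 0.01999 K/W
R_total = 0.2658 K/W
Q = ΔT/R_total = 40/0.2658

Q ≈ 150 W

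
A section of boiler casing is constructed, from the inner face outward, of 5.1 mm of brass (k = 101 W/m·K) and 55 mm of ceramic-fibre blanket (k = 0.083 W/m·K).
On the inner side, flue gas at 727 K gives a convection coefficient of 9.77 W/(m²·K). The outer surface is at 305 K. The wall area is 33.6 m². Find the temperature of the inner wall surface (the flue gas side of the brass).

T ≈ 671 K

Using the resistance-network approach (series):
R_inner film = 1/(h_i·A) = 1/(9.77×33.6) = 0.003046 K/W
R_brass = L/(kA) = 0.0051/(101×33.6) = 1.503×10^-6 K/W
R_ceramic-fibre blanket = L/(kA) = 0.055/(0.083×33.6) = 0.01972 K/W
R_total = 0.02277 K/W;  Q = ΔT/R_total = 422/0.02277 = 18530 W
T_interface = T_inner − Q·ΣR(inner→interface) = 727 − 18500×0.003046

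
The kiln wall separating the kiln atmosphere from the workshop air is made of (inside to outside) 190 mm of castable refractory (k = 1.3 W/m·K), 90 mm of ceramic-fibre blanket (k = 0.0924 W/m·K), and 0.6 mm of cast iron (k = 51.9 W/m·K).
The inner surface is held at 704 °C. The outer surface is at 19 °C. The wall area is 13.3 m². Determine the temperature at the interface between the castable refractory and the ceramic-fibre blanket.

Using the resistance-network approach (series):
R_castable refractory = L/(kA) = 0.19/(1.3×13.3) = 0.01099 K/W
R_ceramic-fibre blanket = L/(kA) = 0.09/(0.0924×13.3) = 0.07324 K/W
R_cast iron = L/(kA) = 0.0006/(51.9×13.3) = 8.692×10^-7 K/W
R_total = 0.08422 K/W;  Q = ΔT/R_total = 685/0.08422 = 8133 W
T_interface = T_inner − Q·ΣR(inner→interface) = 704 − 8130×0.01099

T ≈ 615 °C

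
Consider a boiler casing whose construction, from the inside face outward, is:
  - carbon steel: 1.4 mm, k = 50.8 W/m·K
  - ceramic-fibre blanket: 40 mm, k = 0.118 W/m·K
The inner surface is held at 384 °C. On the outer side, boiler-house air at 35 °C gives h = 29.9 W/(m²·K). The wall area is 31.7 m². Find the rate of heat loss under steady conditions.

Q ≈ 29700 W

Using the resistance-network approach (series):
R_carbon steel = L/(kA) = 0.0014/(50.8×31.7) = 8.694×10^-7 K/W
R_ceramic-fibre blanket = L/(kA) = 0.04/(0.118×31.7) = 0.01069 K/W
R_outer film = 1/(h_o·A) = 1/(29.9×31.7) = 0.001055 K/W
R_total = 0.01175 K/W
Q = ΔT / R_total = 349 / 0.01175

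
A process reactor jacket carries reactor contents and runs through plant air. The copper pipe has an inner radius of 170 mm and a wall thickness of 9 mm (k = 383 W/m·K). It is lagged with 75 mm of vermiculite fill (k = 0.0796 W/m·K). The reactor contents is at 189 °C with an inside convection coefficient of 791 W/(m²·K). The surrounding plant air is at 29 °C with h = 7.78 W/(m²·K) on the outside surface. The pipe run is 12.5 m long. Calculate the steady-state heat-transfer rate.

Radial resistances (cylindrical: R_cond = ln(r_o/r_i)/(2πkL), R_conv = 1/(h·2πrL)):
R_inner film = 1/(h_i·2πr₁L) = 1/(791×2π×0.17×12.5) = 9.469×10^-5 K/W
R_copper pipe wall = ln(179/170)/(2π×383×12.5) = 1.715×10^-6 K/W
R_vermiculite fill = ln(254/179)/(2π×0.0796×12.5) = 0.05598 K/W
R_outer film = 1/(h_o·2πr_oL) = 1/(7.78×2π×0.254×12.5) = 0.006443 K/W
R_total = 0.06252 K/W
Q = ΔT/R_total = 160/0.06252

Q ≈ 2560 W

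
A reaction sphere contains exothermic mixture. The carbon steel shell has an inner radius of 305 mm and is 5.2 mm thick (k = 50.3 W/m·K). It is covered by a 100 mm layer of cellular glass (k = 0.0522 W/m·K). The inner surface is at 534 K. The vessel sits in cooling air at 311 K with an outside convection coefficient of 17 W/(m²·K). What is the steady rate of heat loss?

Q ≈ 182 W

Radial (spherical) resistances in series:
R_carbon steel shell = (1/0.305 − 1/0.3102)/(4π×50.3) = 8.695×10^-5 K/W
R_cellular glass = (1/0.3102 − 1/0.4102)/(4π×0.0522) = 1.198 K/W
R_outer film = 1/(h·4πr_o²) = 1/(17×4π×0.4102²) = 0.02782 K/W
R_total = 1.226 K/W
Q = ΔT/R_total = 223/1.226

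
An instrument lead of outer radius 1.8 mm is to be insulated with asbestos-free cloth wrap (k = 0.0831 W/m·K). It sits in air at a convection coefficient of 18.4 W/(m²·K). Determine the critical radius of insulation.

For a cylinder r_cr = k/h = 0.0831/18.4
r_cr = 4.52 mm; since the bare radius (1.8 mm) is below r_cr, adding a thin layer of insulation will *increase* heat loss.

r_cr ≈ 4.52 mm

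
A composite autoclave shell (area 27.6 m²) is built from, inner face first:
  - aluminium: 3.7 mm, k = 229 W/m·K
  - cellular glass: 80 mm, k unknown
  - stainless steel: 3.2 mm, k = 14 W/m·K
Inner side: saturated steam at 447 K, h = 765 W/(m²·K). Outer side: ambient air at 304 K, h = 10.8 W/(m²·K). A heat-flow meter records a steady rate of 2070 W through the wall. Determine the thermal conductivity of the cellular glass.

k ≈ 0.0441 W/(m·K)

Treating each layer as a thermal resistance in series:
R_inner film = 1/(h_i·A) = 1/(765×27.6) = 4.736×10^-5 K/W
R_aluminium = L/(kA) = 0.0037/(229×27.6) = 5.854×10^-7 K/W
R_stainless steel = L/(kA) = 0.0032/(14×27.6) = 8.282×10^-6 K/W
R_outer film = 1/(h_o·A) = 1/(10.8×27.6) = 0.003355 K/W
Sum of known resistances R_other = 0.003411 K/W
Total R = ΔT/Q = 143/2070 = 0.06908 K/W
R_cellular glass = R_total − R_other = 0.06567 K/W
k = L/(R·A) = 0.08/(0.06567×27.6)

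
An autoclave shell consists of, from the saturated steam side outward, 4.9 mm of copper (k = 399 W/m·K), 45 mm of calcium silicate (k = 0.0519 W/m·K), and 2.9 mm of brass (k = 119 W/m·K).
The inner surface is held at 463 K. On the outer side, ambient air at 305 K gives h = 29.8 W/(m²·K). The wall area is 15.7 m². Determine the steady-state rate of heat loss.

Q ≈ 2750 W

Thermal resistances in series:
R_copper = L/(kA) = 0.0049/(399×15.7) = 7.822×10^-7 K/W
R_calcium silicate = L/(kA) = 0.045/(0.0519×15.7) = 0.05523 K/W
R_brass = L/(kA) = 0.0029/(119×15.7) = 1.552×10^-6 K/W
R_outer film = 1/(h_o·A) = 1/(29.8×15.7) = 0.002137 K/W
R_total = 0.05737 K/W
Q = ΔT / R_total = 158 / 0.05737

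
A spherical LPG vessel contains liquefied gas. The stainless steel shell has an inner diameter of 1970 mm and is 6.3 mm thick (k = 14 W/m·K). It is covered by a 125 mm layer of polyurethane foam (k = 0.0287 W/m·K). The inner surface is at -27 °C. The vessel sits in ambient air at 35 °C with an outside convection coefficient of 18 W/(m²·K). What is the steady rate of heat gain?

Q ≈ 196 W

Each spherical layer contributes R = (1/r_i − 1/r_o)/(4πk):
R_stainless steel shell = (1/0.985 − 1/0.9913)/(4π×14) = 3.667×10^-5 K/W
R_polyurethane foam = (1/0.9913 − 1/1.1163)/(4π×0.0287) = 0.3132 K/W
R_outer film = 1/(h·4πr_o²) = 1/(18×4π×1.1163²) = 0.003548 K/W
R_total = 0.3168 K/W
Q = ΔT/R_total = 62/0.3168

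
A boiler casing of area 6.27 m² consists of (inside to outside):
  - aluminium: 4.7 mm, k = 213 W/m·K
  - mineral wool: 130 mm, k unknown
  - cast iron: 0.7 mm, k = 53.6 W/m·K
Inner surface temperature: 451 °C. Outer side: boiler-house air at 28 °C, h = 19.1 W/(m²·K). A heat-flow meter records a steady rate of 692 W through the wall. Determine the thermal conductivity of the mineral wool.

Series thermal resistances:
R_aluminium = L/(kA) = 0.0047/(213×6.27) = 3.519×10^-6 K/W
R_cast iron = L/(kA) = 0.0007/(53.6×6.27) = 2.083×10^-6 K/W
R_outer film = 1/(h_o·A) = 1/(19.1×6.27) = 0.00835 K/W
Sum of known resistances R_other = 0.008356 K/W
Total R = ΔT/Q = 423/692 = 0.6113 K/W
R_mineral wool = R_total − R_other = 0.6029 K/W
k = L/(R·A) = 0.13/(0.6029×6.27)

k ≈ 0.0344 W/(m·K)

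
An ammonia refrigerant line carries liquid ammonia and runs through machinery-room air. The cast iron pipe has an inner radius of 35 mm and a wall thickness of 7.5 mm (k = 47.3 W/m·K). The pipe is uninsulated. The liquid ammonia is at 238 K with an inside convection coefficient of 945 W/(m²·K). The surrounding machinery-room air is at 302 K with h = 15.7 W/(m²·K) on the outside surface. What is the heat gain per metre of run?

Cylindrical conduction, so R = ln(r₂/r₁)/(2πkL) per layer, in series:
R_inner film = 1/(h_i·2πr₁L) = 1/(945×2π×0.035×1) = 0.004812 K/W
R_cast iron pipe wall = ln(42.5/35)/(2π×47.3×1) = 6.533×10^-4 K/W
R_outer film = 1/(h_o·2πr_oL) = 1/(15.7×2π×0.0425×1) = 0.2385 K/W
R_total = 0.244 K/W
Q = ΔT/R_total = 64/0.244

q′ ≈ 262 W/m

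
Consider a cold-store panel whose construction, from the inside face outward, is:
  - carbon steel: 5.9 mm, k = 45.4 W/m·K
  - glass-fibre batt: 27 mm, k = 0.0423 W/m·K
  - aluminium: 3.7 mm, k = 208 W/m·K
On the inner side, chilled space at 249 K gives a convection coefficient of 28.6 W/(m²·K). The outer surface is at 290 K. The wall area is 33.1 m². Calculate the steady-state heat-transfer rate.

Thermal resistances in series:
R_inner film = 1/(h_i·A) = 1/(28.6×33.1) = 0.001056 K/W
R_carbon steel = L/(kA) = 0.0059/(45.4×33.1) = 3.926×10^-6 K/W
R_glass-fibre batt = L/(kA) = 0.027/(0.0423×33.1) = 0.01928 K/W
R_aluminium = L/(kA) = 0.0037/(208×33.1) = 5.374×10^-7 K/W
R_total = 0.02034 K/W
Q = ΔT / R_total = 41 / 0.02034

Q ≈ 2020 W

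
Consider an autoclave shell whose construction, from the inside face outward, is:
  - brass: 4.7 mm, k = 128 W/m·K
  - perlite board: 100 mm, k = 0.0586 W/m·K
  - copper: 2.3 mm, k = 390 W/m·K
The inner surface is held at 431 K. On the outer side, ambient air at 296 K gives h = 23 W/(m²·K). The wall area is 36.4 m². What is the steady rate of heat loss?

Series thermal resistances:
R_brass = L/(kA) = 0.0047/(128×36.4) = 1.009×10^-6 K/W
R_perlite board = L/(kA) = 0.1/(0.0586×36.4) = 0.04688 K/W
R_copper = L/(kA) = 0.0023/(390×36.4) = 1.62×10^-7 K/W
R_outer film = 1/(h_o·A) = 1/(23×36.4) = 0.001194 K/W
R_total = 0.04808 K/W
Q = ΔT / R_total = 135 / 0.04808

Q ≈ 2810 W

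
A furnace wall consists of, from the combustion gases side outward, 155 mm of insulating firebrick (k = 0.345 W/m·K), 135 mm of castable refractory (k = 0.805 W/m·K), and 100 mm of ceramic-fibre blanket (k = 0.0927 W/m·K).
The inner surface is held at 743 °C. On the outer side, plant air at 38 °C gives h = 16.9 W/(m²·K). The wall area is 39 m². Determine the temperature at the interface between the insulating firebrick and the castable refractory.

Thermal resistances in series:
R_insulating firebrick = L/(kA) = 0.155/(0.345×39) = 0.01152 K/W
R_castable refractory = L/(kA) = 0.135/(0.805×39) = 0.0043 K/W
R_ceramic-fibre blanket = L/(kA) = 0.1/(0.0927×39) = 0.02766 K/W
R_outer film = 1/(h_o·A) = 1/(16.9×39) = 0.001517 K/W
R_total = 0.045 K/W;  Q = ΔT/R_total = 705/0.045 = 15670 W
T_interface = T_inner − Q·ΣR(inner→interface) = 743 − 15700×0.01152

T ≈ 563 °C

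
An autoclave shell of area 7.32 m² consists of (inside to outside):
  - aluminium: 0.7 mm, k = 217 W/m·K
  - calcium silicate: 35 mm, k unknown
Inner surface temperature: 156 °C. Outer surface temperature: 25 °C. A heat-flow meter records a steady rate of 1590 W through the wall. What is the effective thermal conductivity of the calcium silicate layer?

Thermal resistances in series:
R_aluminium = L/(kA) = 0.0007/(217×7.32) = 4.407×10^-7 K/W
Sum of known resistances R_other = 4.407×10^-7 K/W
Total R = ΔT/Q = 131/1590 = 0.08239 K/W
R_calcium silicate = R_total − R_other = 0.08239 K/W
k = L/(R·A) = 0.035/(0.08239×7.32)

k ≈ 0.058 W/(m·K)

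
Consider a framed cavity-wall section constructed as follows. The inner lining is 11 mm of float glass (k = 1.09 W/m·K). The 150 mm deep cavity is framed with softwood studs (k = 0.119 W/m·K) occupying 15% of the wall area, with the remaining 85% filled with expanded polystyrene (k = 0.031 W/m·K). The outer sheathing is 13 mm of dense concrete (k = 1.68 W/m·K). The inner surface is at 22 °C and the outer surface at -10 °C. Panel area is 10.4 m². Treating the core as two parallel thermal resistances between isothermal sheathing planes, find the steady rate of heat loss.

Q ≈ 97.6 W

Sheathing layers in series; stud and cavity paths in parallel between them.
R_inner = 0.011/(1.09×10.4) = 9.704×10^-4 K/W
R_stud  = 0.15/(0.119×0.15×10.4) = 0.808 K/W
R_cav   = 0.15/(0.031×0.85×10.4) = 0.5474 K/W
1/R_core = 1/R_stud + 1/R_cav → R_core = 0.3263 K/W
R_outer = 0.013/(1.68×10.4) = 7.44×10^-4 K/W
R_total = 0.328 K/W
Q = ΔT/R_total = 32/0.328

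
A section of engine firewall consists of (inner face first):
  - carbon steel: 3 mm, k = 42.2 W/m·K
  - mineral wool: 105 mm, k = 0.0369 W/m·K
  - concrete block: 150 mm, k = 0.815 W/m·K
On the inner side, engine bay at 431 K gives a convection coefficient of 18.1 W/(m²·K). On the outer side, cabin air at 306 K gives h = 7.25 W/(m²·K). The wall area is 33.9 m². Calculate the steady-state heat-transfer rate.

Series thermal resistances:
R_inner film = 1/(h_i·A) = 1/(18.1×33.9) = 0.00163 K/W
R_carbon steel = L/(kA) = 0.003/(42.2×33.9) = 2.097×10^-6 K/W
R_mineral wool = L/(kA) = 0.105/(0.0369×33.9) = 0.08394 K/W
R_concrete block = L/(kA) = 0.15/(0.815×33.9) = 0.005429 K/W
R_outer film = 1/(h_o·A) = 1/(7.25×33.9) = 0.004069 K/W
R_total = 0.09507 K/W
Q = ΔT / R_total = 125 / 0.09507

Q ≈ 1310 W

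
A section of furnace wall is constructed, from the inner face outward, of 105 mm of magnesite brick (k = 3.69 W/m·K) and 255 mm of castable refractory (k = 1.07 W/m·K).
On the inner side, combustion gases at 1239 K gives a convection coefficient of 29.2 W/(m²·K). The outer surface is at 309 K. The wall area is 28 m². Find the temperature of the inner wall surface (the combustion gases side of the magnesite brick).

Using the resistance-network approach (series):
R_inner film = 1/(h_i·A) = 1/(29.2×28) = 0.001223 K/W
R_magnesite brick = L/(kA) = 0.105/(3.69×28) = 0.001016 K/W
R_castable refractory = L/(kA) = 0.255/(1.07×28) = 0.008511 K/W
R_total = 0.01075 K/W;  Q = ΔT/R_total = 930/0.01075 = 86510 W
T_interface = T_inner − Q·ΣR(inner→interface) = 1239 − 86500×0.001223

T ≈ 1130 K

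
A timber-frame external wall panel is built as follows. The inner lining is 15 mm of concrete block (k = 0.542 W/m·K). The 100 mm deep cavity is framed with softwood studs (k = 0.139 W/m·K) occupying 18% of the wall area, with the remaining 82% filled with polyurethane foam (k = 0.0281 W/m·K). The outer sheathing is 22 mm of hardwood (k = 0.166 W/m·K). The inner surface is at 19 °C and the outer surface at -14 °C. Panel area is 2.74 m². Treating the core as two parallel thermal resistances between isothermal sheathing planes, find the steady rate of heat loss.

Sheathing layers in series; stud and cavity paths in parallel between them.
R_inner = 0.015/(0.542×2.74) = 0.0101 K/W
R_stud  = 0.1/(0.139×0.18×2.74) = 1.459 K/W
R_cav   = 0.1/(0.0281×0.82×2.74) = 1.584 K/W
1/R_core = 1/R_stud + 1/R_cav → R_core = 0.7594 K/W
R_outer = 0.022/(0.166×2.74) = 0.04837 K/W
R_total = 0.8178 K/W
Q = ΔT/R_total = 33/0.8178

Q ≈ 40.4 W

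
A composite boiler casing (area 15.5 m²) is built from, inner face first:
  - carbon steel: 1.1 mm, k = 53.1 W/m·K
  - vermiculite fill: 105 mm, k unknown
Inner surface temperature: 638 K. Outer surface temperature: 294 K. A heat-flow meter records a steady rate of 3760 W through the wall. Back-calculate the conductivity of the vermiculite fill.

Thermal resistances in series:
R_carbon steel = L/(kA) = 0.0011/(53.1×15.5) = 1.336×10^-6 K/W
Sum of known resistances R_other = 1.336×10^-6 K/W
Total R = ΔT/Q = 344/3760 = 0.09149 K/W
R_vermiculite fill = R_total − R_other = 0.09149 K/W
k = L/(R·A) = 0.105/(0.09149×15.5)

k ≈ 0.074 W/(m·K)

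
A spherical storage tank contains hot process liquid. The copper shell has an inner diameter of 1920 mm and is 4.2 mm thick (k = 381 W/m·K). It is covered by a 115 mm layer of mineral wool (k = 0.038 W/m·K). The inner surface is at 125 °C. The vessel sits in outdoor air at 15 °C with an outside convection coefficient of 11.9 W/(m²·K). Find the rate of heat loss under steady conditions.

Each spherical layer contributes R = (1/r_i − 1/r_o)/(4πk):
R_copper shell = (1/0.96 − 1/0.9642)/(4π×381) = 9.477×10^-7 K/W
R_mineral wool = (1/0.9642 − 1/1.0792)/(4π×0.038) = 0.2314 K/W
R_outer film = 1/(h·4πr_o²) = 1/(11.9×4π×1.0792²) = 0.005742 K/W
R_total = 0.2372 K/W
Q = ΔT/R_total = 110/0.2372

Q ≈ 464 W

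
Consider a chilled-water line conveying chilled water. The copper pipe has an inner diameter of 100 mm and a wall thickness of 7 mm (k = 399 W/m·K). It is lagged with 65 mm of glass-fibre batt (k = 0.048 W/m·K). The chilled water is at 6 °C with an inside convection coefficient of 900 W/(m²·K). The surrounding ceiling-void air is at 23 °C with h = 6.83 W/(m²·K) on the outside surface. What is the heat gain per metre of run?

q′ ≈ 6.26 W/m

Radial resistances (cylindrical: R_cond = ln(r_o/r_i)/(2πkL), R_conv = 1/(h·2πrL)):
R_inner film = 1/(h_i·2πr₁L) = 1/(900×2π×0.05×1) = 0.003537 K/W
R_copper pipe wall = ln(57/50)/(2π×399×1) = 5.227×10^-5 K/W
R_glass-fibre batt = ln(122/57)/(2π×0.048×1) = 2.523 K/W
R_outer film = 1/(h_o·2πr_oL) = 1/(6.83×2π×0.122×1) = 0.191 K/W
R_total = 2.718 K/W
Q = ΔT/R_total = 17/2.718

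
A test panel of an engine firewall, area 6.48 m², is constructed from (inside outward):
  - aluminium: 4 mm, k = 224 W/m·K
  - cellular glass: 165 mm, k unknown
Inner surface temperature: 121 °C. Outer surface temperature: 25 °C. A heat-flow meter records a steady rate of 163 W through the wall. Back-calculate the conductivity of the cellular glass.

Model the wall as resistances in series:
R_aluminium = L/(kA) = 0.004/(224×6.48) = 2.756×10^-6 K/W
Sum of known resistances R_other = 2.756×10^-6 K/W
Total R = ΔT/Q = 96/163 = 0.589 K/W
R_cellular glass = R_total − R_other = 0.589 K/W
k = L/(R·A) = 0.165/(0.589×6.48)

k ≈ 0.0432 W/(m·K)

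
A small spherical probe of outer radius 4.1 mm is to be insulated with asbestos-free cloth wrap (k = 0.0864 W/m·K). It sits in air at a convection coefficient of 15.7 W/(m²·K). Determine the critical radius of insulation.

r_cr ≈ 11 mm

For a sphere r_cr = 2k/h = 2×0.0864/15.7
r_cr = 11 mm; since the bare radius (4.1 mm) is below r_cr, adding a thin layer of insulation will *increase* heat loss.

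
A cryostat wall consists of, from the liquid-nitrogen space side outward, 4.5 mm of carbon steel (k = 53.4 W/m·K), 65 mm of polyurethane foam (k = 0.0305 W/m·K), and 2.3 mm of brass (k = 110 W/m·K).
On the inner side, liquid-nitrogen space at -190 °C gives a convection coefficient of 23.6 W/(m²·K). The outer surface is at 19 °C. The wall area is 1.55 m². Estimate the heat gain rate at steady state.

Q ≈ 149 W

Treating each layer as a thermal resistance in series:
R_inner film = 1/(h_i·A) = 1/(23.6×1.55) = 0.02734 K/W
R_carbon steel = L/(kA) = 0.0045/(53.4×1.55) = 5.437×10^-5 K/W
R_polyurethane foam = L/(kA) = 0.065/(0.0305×1.55) = 1.375 K/W
R_brass = L/(kA) = 0.0023/(110×1.55) = 1.349×10^-5 K/W
R_total = 1.402 K/W
Q = ΔT / R_total = 209 / 1.402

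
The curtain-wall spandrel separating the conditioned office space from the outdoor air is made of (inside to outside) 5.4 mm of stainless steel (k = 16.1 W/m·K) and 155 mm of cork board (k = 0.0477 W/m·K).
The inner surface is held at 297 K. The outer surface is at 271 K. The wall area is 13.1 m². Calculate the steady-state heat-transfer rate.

Q ≈ 105 W

Using the resistance-network approach (series):
R_stainless steel = L/(kA) = 0.0054/(16.1×13.1) = 2.56×10^-5 K/W
R_cork board = L/(kA) = 0.155/(0.0477×13.1) = 0.2481 K/W
R_total = 0.2481 K/W
Q = ΔT / R_total = 26 / 0.2481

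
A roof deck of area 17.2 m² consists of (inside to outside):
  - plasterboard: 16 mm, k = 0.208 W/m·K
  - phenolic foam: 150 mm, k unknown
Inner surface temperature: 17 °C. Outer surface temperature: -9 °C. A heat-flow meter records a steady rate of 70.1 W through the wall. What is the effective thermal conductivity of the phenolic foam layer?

k ≈ 0.0238 W/(m·K)

Thermal resistances in series:
R_plasterboard = L/(kA) = 0.016/(0.208×17.2) = 0.004472 K/W
Sum of known resistances R_other = 0.004472 K/W
Total R = ΔT/Q = 26/70.1 = 0.3709 K/W
R_phenolic foam = R_total − R_other = 0.3664 K/W
k = L/(R·A) = 0.15/(0.3664×17.2)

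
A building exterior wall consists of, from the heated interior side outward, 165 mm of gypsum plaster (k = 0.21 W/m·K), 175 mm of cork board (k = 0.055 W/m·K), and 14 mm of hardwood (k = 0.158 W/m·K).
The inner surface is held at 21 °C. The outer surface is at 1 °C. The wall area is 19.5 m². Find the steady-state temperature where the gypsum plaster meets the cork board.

T ≈ 17.1 °C

Thermal resistances in series:
R_gypsum plaster = L/(kA) = 0.165/(0.21×19.5) = 0.04029 K/W
R_cork board = L/(kA) = 0.175/(0.055×19.5) = 0.1632 K/W
R_hardwood = L/(kA) = 0.014/(0.158×19.5) = 0.004544 K/W
R_total = 0.208 K/W;  Q = ΔT/R_total = 20/0.208 = 96.15 W
T_interface = T_inner − Q·ΣR(inner→interface) = 21 − 96.2×0.04029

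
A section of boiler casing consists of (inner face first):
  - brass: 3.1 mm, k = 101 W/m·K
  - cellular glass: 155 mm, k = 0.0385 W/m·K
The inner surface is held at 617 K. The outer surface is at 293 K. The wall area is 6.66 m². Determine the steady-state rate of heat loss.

Using the resistance-network approach (series):
R_brass = L/(kA) = 0.0031/(101×6.66) = 4.609×10^-6 K/W
R_cellular glass = L/(kA) = 0.155/(0.0385×6.66) = 0.6045 K/W
R_total = 0.6045 K/W
Q = ΔT / R_total = 324 / 0.6045

Q ≈ 536 W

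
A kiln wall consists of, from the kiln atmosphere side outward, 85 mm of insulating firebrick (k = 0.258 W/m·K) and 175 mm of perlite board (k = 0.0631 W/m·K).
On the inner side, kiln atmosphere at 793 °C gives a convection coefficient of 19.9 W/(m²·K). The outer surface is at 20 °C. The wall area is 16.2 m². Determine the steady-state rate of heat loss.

Q ≈ 3970 W

Model the wall as resistances in series:
R_inner film = 1/(h_i·A) = 1/(19.9×16.2) = 0.003102 K/W
R_insulating firebrick = L/(kA) = 0.085/(0.258×16.2) = 0.02034 K/W
R_perlite board = L/(kA) = 0.175/(0.0631×16.2) = 0.1712 K/W
R_total = 0.1946 K/W
Q = ΔT / R_total = 773 / 0.1946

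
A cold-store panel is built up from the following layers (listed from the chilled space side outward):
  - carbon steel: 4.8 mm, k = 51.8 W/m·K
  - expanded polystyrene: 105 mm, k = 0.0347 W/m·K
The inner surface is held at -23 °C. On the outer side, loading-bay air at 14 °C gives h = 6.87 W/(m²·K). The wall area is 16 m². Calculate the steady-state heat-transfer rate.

Series thermal resistances:
R_carbon steel = L/(kA) = 0.0048/(51.8×16) = 5.792×10^-6 K/W
R_expanded polystyrene = L/(kA) = 0.105/(0.0347×16) = 0.1891 K/W
R_outer film = 1/(h_o·A) = 1/(6.87×16) = 0.009098 K/W
R_total = 0.1982 K/W
Q = ΔT / R_total = 37 / 0.1982

Q ≈ 187 W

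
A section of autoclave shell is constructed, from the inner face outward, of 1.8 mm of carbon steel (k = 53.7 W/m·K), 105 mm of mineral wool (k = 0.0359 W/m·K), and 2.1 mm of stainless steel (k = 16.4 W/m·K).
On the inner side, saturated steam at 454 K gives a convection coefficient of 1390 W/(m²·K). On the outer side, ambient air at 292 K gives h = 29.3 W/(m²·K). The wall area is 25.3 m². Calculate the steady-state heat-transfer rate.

Series thermal resistances:
R_inner film = 1/(h_i·A) = 1/(1390×25.3) = 2.844×10^-5 K/W
R_carbon steel = L/(kA) = 0.0018/(53.7×25.3) = 1.325×10^-6 K/W
R_mineral wool = L/(kA) = 0.105/(0.0359×25.3) = 0.1156 K/W
R_stainless steel = L/(kA) = 0.0021/(16.4×25.3) = 5.061×10^-6 K/W
R_outer film = 1/(h_o·A) = 1/(29.3×25.3) = 0.001349 K/W
R_total = 0.117 K/W
Q = ΔT / R_total = 162 / 0.117

Q ≈ 1380 W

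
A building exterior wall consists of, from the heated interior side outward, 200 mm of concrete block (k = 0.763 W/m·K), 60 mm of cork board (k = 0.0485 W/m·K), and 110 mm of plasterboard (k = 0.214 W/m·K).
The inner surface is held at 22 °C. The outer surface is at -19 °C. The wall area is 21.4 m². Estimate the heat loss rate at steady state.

Model the wall as resistances in series:
R_concrete block = L/(kA) = 0.2/(0.763×21.4) = 0.01225 K/W
R_cork board = L/(kA) = 0.06/(0.0485×21.4) = 0.05781 K/W
R_plasterboard = L/(kA) = 0.11/(0.214×21.4) = 0.02402 K/W
R_total = 0.09408 K/W
Q = ΔT / R_total = 41 / 0.09408

Q ≈ 436 W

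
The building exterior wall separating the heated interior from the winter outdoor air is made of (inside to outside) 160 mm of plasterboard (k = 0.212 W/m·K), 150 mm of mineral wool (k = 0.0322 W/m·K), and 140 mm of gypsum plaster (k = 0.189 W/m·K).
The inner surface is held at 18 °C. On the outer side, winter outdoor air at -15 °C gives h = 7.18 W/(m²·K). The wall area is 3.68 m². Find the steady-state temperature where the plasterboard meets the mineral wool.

T ≈ 14 °C

Thermal resistances in series:
R_plasterboard = L/(kA) = 0.16/(0.212×3.68) = 0.2051 K/W
R_mineral wool = L/(kA) = 0.15/(0.0322×3.68) = 1.266 K/W
R_gypsum plaster = L/(kA) = 0.14/(0.189×3.68) = 0.2013 K/W
R_outer film = 1/(h_o·A) = 1/(7.18×3.68) = 0.03785 K/W
R_total = 1.71 K/W;  Q = ΔT/R_total = 33/1.71 = 19.3 W
T_interface = T_inner − Q·ΣR(inner→interface) = 18 − 19.3×0.2051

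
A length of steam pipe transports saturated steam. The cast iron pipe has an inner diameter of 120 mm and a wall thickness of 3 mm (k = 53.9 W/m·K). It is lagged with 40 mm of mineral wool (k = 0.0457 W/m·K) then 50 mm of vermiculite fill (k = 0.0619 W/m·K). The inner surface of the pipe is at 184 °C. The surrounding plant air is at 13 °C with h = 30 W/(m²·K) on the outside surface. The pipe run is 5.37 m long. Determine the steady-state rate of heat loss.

Q ≈ 332 W

For a radial system each layer contributes R = ln(r_out/r_in)/(2πkL); films add R = 1/(hA).
R_cast iron pipe wall = ln(63/60)/(2π×53.9×5.37) = 2.683×10^-5 K/W
R_mineral wool = ln(103/63)/(2π×0.0457×5.37) = 0.3188 K/W
R_vermiculite fill = ln(153/103)/(2π×0.0619×5.37) = 0.1895 K/W
R_outer film = 1/(h_o·2πr_oL) = 1/(30×2π×0.153×5.37) = 0.006457 K/W
R_total = 0.5148 K/W
Q = ΔT/R_total = 171/0.5148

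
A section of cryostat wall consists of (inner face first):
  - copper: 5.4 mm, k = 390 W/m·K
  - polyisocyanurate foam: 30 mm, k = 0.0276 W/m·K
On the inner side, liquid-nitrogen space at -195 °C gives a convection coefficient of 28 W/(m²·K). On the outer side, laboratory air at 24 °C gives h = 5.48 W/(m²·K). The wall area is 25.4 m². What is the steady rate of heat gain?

Q ≈ 4260 W

Treating each layer as a thermal resistance in series:
R_inner film = 1/(h_i·A) = 1/(28×25.4) = 0.001406 K/W
R_copper = L/(kA) = 0.0054/(390×25.4) = 5.451×10^-7 K/W
R_polyisocyanurate foam = L/(kA) = 0.03/(0.0276×25.4) = 0.04279 K/W
R_outer film = 1/(h_o·A) = 1/(5.48×25.4) = 0.007184 K/W
R_total = 0.05138 K/W
Q = ΔT / R_total = 219 / 0.05138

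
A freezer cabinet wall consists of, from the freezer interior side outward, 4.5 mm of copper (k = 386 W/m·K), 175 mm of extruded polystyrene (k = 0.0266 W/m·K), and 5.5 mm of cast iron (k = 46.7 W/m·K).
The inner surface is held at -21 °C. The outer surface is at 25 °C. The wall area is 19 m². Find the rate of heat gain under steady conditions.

Using the resistance-network approach (series):
R_copper = L/(kA) = 0.0045/(386×19) = 6.136×10^-7 K/W
R_extruded polystyrene = L/(kA) = 0.175/(0.0266×19) = 0.3463 K/W
R_cast iron = L/(kA) = 0.0055/(46.7×19) = 6.199×10^-6 K/W
R_total = 0.3463 K/W
Q = ΔT / R_total = 46 / 0.3463

Q ≈ 133 W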